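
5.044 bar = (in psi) 73.16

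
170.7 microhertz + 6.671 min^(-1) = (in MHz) 1.114e-07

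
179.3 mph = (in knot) 155.8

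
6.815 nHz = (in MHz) 6.815e-15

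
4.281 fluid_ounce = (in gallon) 0.03345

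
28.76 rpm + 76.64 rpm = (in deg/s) 632.4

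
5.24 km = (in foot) 1.719e+04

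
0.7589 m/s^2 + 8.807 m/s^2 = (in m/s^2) 9.566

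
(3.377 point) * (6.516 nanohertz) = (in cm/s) 7.763e-10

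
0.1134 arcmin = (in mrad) 0.03299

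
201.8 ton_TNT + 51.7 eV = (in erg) 8.443e+18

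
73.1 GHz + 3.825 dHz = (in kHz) 7.31e+07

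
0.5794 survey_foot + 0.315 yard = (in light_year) 4.911e-17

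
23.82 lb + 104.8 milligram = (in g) 1.08e+04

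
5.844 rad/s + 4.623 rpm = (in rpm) 60.43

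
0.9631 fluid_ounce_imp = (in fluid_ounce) 0.9253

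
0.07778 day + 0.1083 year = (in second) 3.422e+06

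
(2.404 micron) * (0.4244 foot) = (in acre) 7.684e-11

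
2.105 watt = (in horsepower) 0.002823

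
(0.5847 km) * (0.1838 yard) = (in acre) 0.02428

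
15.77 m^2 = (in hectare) 0.001577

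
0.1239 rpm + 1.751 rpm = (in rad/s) 0.1963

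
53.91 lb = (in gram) 2.445e+04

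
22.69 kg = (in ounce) 800.4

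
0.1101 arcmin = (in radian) 3.203e-05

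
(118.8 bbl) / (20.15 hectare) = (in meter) 9.374e-05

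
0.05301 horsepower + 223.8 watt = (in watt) 263.3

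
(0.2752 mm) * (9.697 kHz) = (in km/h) 9.607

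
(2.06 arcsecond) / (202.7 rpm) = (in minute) 7.842e-09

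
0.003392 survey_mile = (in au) 3.649e-11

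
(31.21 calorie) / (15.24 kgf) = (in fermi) 8.737e+14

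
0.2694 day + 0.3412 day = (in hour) 14.65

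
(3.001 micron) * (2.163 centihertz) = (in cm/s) 6.491e-06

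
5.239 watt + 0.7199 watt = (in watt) 5.959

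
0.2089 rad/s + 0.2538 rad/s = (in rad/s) 0.4627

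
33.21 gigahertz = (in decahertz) 3.321e+09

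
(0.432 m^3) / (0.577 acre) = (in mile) 1.15e-07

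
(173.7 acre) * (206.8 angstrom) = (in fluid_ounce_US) 491.5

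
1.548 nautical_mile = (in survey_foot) 9406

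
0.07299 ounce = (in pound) 0.004562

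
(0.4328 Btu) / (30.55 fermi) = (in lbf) 3.36e+15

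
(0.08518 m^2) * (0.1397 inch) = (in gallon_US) 0.07985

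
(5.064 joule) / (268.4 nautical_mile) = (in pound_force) 2.29e-06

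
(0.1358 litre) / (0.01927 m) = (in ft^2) 0.07586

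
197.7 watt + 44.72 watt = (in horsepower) 0.3251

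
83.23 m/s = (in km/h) 299.6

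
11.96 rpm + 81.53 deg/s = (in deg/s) 153.3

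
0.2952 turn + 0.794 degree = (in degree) 107.1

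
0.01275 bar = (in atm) 0.01258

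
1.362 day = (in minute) 1961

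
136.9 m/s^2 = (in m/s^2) 136.9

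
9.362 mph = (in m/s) 4.185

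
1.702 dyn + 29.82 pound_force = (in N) 132.6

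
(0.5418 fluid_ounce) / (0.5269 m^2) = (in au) 2.033e-16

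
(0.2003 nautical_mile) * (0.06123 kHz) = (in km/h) 8.177e+04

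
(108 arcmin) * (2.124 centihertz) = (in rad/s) 0.0006673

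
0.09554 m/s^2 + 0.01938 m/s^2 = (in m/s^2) 0.1149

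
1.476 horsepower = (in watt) 1101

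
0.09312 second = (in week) 1.54e-07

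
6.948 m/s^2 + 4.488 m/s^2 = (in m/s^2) 11.44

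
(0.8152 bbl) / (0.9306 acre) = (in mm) 0.03441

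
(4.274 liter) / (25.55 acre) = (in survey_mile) 2.568e-11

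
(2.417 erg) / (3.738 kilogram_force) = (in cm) 6.594e-07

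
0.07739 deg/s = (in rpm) 0.0129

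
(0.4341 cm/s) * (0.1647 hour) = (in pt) 7296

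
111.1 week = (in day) 777.7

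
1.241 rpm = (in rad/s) 0.13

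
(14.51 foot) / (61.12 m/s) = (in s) 0.07236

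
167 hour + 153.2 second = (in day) 6.96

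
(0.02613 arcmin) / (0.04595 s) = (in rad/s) 0.0001654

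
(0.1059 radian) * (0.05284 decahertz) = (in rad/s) 0.05596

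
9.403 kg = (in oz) 331.7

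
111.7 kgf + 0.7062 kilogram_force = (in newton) 1102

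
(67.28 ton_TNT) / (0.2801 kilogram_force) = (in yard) 1.121e+11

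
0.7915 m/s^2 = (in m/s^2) 0.7915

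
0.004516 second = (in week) 7.467e-09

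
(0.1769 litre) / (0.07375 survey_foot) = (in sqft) 0.08471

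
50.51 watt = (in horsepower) 0.06774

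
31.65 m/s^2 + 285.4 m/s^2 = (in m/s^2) 317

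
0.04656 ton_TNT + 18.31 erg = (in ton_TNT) 0.04656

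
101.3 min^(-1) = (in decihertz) 16.88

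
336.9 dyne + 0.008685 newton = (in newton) 0.01205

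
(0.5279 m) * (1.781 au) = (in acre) 3.476e+07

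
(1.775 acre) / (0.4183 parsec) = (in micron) 5.565e-07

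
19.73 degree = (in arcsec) 7.103e+04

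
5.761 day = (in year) 0.01578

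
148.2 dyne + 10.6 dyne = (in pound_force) 0.000357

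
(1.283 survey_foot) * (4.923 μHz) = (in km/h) 6.931e-06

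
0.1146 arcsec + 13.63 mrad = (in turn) 0.002169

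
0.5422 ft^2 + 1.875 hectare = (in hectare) 1.875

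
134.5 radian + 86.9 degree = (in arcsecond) 2.806e+07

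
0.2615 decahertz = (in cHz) 261.5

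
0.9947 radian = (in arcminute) 3420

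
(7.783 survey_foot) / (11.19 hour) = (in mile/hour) 0.0001317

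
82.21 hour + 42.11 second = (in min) 4933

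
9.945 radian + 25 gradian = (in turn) 1.645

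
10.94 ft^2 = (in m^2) 1.016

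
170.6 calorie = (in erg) 7.138e+09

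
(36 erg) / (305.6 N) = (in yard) 1.288e-08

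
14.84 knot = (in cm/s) 763.4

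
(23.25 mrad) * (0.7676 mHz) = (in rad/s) 1.785e-05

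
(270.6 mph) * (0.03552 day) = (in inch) 1.462e+07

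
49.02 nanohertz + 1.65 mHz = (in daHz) 0.000165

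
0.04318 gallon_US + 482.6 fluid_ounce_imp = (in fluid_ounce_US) 469.2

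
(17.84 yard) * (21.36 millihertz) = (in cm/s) 34.84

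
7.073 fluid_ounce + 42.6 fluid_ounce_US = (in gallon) 0.3881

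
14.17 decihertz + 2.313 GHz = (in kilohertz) 2.313e+06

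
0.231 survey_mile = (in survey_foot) 1220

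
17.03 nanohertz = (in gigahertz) 1.703e-17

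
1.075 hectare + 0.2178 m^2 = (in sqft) 1.157e+05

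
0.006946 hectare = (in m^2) 69.46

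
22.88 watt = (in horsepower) 0.03068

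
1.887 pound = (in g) 855.9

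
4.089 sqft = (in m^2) 0.3799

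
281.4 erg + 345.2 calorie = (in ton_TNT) 3.452e-07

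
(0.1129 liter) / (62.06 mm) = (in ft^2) 0.01958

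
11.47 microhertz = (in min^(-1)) 0.0006882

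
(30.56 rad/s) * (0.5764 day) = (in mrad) 1.522e+09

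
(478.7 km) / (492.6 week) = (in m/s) 0.001607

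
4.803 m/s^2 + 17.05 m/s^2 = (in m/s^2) 21.85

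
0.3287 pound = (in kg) 0.1491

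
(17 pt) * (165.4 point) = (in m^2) 0.0003499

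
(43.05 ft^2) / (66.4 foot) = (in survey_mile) 0.0001228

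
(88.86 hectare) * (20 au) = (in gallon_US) 7.023e+20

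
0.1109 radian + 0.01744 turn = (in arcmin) 758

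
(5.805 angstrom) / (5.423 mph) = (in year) 7.593e-18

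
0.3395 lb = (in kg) 0.154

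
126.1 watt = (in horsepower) 0.1691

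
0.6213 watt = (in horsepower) 0.0008332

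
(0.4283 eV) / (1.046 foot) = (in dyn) 2.152e-14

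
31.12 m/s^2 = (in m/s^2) 31.12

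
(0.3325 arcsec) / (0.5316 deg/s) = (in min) 2.896e-06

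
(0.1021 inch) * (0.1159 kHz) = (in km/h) 1.082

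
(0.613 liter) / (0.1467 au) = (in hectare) 2.793e-18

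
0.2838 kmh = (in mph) 0.1763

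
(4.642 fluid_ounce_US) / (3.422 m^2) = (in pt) 0.1137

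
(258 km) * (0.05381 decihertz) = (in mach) 4.077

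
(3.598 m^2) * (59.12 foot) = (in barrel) 407.8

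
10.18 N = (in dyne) 1.018e+06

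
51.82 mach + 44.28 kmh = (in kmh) 6.357e+04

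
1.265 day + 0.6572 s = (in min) 1822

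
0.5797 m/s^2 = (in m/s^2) 0.5797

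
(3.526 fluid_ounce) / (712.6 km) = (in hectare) 1.463e-14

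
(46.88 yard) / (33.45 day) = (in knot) 2.883e-05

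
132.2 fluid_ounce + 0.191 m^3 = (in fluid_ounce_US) 6591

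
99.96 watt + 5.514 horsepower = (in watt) 4212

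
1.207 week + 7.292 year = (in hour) 6.408e+04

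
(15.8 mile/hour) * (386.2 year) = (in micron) 8.602e+16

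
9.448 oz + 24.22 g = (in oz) 10.3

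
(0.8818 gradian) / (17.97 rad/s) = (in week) 1.274e-09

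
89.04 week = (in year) 1.708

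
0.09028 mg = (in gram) 9.028e-05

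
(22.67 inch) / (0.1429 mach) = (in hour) 3.287e-06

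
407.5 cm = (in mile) 0.002532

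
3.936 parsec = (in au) 8.119e+05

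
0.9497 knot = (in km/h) 1.759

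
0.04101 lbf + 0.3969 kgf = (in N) 4.075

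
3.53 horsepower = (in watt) 2632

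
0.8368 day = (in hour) 20.08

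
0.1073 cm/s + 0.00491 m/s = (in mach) 1.757e-05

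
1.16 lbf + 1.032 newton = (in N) 6.192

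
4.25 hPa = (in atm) 0.004194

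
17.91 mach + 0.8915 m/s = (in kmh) 2.196e+04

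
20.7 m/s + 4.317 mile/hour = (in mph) 50.62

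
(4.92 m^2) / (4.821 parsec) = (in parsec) 1.072e-33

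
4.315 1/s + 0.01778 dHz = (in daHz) 0.4317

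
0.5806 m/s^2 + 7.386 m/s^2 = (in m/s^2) 7.967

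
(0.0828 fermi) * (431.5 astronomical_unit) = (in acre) 1.321e-06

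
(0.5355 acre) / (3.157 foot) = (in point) 6.384e+06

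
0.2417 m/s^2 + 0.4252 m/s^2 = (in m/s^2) 0.6669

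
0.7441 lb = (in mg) 3.375e+05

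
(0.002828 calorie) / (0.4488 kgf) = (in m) 0.002688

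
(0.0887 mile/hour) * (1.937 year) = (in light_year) 2.56e-10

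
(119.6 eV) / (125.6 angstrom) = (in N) 1.526e-09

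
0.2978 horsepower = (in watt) 222.1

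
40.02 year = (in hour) 3.506e+05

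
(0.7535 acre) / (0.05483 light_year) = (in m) 5.878e-12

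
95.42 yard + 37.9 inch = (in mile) 0.05481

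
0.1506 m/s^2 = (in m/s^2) 0.1506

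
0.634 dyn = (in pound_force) 1.425e-06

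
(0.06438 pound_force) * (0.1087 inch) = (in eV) 4.935e+15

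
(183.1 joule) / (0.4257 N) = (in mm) 4.301e+05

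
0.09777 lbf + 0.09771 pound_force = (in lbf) 0.1955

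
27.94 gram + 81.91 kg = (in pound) 180.6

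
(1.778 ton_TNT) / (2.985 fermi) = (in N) 2.492e+24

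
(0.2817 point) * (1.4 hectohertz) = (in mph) 0.03112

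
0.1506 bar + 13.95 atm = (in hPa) 1.429e+04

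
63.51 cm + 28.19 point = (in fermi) 6.45e+14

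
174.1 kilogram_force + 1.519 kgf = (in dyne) 1.722e+08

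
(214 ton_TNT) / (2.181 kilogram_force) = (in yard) 4.578e+10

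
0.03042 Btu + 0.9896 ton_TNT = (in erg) 4.14e+16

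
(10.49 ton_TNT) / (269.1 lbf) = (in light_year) 3.876e-09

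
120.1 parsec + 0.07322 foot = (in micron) 3.706e+24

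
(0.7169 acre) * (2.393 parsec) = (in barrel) 1.347e+21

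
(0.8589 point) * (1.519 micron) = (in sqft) 4.954e-09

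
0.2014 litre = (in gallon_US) 0.0532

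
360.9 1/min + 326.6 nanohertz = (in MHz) 6.015e-06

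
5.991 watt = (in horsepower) 0.008034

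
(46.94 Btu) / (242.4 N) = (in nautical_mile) 0.1103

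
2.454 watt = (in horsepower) 0.003291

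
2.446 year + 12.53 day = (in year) 2.48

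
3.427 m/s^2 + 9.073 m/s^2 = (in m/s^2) 12.5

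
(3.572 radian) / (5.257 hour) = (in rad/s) 0.0001887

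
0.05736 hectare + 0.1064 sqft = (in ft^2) 6174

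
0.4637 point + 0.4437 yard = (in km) 0.0004059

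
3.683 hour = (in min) 221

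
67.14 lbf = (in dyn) 2.987e+07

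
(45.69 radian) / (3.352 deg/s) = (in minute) 13.02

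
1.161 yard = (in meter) 1.062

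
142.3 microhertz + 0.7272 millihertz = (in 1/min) 0.05217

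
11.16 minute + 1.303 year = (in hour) 1.141e+04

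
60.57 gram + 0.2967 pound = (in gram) 195.2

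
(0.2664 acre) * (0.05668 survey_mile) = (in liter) 9.834e+07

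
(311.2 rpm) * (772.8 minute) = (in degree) 8.658e+07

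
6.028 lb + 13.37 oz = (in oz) 109.8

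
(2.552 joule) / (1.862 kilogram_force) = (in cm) 13.98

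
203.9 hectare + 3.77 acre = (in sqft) 2.211e+07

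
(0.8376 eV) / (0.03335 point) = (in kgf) 1.163e-15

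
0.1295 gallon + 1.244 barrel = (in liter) 198.3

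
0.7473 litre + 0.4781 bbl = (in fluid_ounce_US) 2596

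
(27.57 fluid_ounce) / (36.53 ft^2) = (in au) 1.606e-15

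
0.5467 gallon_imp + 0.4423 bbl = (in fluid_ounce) 2462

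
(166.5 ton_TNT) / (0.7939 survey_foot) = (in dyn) 2.879e+17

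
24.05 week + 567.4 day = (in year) 2.016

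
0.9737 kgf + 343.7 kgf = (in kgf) 344.7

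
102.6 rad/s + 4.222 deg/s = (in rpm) 980.5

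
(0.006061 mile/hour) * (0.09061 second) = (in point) 0.6959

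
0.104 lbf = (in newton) 0.4626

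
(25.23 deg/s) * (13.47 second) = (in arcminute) 2.039e+04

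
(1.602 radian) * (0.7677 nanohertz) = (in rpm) 1.174e-08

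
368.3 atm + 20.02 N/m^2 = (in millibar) 3.732e+05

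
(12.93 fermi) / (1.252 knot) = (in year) 6.366e-22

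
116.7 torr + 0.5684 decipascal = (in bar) 0.1556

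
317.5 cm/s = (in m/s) 3.175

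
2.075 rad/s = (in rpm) 19.81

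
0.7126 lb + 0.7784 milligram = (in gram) 323.2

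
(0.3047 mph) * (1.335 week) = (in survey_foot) 3.608e+05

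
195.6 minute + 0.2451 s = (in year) 0.0003722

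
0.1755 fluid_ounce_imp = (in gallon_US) 0.001317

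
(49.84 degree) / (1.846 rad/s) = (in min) 0.007854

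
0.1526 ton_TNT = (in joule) 6.385e+08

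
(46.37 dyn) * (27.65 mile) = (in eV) 1.288e+20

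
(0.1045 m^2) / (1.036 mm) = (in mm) 1.009e+05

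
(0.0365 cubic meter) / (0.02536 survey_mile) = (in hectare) 8.943e-08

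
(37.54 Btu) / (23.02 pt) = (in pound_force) 1.096e+06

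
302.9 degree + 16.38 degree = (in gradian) 354.8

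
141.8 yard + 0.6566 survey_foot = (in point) 3.681e+05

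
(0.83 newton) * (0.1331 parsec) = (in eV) 2.128e+34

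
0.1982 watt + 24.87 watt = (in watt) 25.07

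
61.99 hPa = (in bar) 0.06199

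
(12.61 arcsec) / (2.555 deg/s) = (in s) 0.001371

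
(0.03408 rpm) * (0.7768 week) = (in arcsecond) 3.458e+08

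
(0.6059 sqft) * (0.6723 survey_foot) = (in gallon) 3.047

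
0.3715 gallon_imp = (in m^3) 0.001689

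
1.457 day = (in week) 0.2081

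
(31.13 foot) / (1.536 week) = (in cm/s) 0.001021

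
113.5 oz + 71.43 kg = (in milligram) 7.465e+07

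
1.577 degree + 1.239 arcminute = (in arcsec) 5752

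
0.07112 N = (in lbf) 0.01599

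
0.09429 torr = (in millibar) 0.1257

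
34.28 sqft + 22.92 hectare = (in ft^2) 2.467e+06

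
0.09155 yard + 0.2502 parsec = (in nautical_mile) 4.169e+12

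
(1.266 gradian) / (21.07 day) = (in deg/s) 6.259e-07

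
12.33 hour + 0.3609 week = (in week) 0.4343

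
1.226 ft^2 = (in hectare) 1.139e-05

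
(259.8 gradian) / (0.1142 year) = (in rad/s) 1.133e-06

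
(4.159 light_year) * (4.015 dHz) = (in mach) 4.64e+13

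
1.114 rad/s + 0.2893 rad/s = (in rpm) 13.4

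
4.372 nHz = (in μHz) 0.004372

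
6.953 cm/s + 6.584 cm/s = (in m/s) 0.1354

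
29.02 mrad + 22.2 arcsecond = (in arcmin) 100.1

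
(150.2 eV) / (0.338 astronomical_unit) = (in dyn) 4.759e-23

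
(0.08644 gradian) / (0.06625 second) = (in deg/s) 1.174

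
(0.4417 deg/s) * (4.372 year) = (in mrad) 1.063e+09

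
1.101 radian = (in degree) 63.08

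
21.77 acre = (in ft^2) 9.483e+05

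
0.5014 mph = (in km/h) 0.8069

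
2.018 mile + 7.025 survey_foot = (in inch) 1.279e+05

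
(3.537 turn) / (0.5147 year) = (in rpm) 1.307e-05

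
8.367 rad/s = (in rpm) 79.9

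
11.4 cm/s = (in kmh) 0.4104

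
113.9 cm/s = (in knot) 2.214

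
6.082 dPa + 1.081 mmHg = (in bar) 0.001447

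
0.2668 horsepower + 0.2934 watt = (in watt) 199.2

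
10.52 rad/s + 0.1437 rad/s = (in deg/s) 611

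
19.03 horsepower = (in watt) 1.419e+04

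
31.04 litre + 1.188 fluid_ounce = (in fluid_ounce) 1051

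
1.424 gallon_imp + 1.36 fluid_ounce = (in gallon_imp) 1.433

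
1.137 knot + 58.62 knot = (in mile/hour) 68.77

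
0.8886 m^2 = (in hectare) 8.886e-05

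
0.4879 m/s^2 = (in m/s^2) 0.4879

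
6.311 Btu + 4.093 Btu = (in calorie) 2624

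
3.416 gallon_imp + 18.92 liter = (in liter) 34.45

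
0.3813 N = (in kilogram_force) 0.03888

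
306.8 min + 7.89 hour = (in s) 4.681e+04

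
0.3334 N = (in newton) 0.3334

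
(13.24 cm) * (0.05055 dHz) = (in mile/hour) 0.001497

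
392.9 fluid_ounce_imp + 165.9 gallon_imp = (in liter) 765.4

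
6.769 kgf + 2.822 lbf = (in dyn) 7.893e+06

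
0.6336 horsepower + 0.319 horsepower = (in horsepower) 0.9526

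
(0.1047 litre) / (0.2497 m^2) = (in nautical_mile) 2.264e-07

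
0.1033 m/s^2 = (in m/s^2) 0.1033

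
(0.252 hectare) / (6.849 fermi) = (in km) 3.679e+14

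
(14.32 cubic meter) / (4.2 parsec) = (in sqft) 1.189e-15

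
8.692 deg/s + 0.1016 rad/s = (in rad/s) 0.2533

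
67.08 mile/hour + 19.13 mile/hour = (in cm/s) 3854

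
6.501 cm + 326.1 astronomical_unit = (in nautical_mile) 2.634e+10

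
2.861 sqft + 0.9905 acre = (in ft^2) 4.315e+04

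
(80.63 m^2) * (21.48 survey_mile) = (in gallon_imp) 6.131e+08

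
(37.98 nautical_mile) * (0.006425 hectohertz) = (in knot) 8.785e+04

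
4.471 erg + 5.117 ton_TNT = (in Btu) 2.029e+07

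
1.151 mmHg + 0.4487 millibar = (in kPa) 0.1983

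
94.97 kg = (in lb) 209.4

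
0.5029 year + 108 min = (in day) 183.6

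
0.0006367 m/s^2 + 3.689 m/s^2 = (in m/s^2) 3.69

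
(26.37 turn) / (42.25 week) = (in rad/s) 6.484e-06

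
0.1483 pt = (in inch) 0.00206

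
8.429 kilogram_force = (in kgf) 8.429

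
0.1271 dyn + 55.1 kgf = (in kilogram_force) 55.1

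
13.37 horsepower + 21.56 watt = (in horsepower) 13.4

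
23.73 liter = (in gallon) 6.269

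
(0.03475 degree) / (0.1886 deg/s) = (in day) 2.133e-06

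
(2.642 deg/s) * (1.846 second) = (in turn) 0.01355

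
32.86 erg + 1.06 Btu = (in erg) 1.118e+10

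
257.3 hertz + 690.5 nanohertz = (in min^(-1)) 1.544e+04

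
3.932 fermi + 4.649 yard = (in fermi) 4.251e+15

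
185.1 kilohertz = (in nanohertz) 1.851e+14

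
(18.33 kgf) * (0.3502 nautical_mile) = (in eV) 7.277e+23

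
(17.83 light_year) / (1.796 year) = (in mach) 8.747e+06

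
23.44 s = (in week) 3.876e-05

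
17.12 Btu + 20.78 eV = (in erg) 1.806e+11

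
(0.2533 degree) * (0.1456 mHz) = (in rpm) 6.147e-06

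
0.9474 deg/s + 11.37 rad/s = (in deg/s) 652.4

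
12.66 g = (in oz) 0.4466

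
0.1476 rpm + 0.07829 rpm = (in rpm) 0.2259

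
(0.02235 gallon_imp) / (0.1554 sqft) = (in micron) 7038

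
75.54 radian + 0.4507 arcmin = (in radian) 75.54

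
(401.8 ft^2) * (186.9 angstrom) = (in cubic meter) 6.977e-07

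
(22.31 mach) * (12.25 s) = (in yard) 1.018e+05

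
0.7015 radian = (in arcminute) 2412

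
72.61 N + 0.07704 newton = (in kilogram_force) 7.412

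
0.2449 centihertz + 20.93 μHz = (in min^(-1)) 0.1482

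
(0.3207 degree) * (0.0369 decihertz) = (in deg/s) 0.001183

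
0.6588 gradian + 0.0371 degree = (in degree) 0.63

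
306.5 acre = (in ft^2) 1.335e+07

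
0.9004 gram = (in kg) 0.0009004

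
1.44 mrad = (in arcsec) 297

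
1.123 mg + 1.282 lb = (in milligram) 5.815e+05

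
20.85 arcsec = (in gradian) 0.006435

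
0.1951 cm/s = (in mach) 5.73e-06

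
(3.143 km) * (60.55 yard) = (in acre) 43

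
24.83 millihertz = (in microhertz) 2.483e+04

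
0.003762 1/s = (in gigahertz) 3.762e-12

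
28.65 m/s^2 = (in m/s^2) 28.65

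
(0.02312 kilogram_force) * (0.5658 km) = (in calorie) 30.66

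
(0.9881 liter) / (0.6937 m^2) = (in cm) 0.1424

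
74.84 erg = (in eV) 4.671e+13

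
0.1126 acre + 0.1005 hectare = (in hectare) 0.1461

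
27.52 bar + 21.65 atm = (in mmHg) 3.71e+04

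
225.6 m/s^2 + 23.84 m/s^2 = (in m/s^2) 249.4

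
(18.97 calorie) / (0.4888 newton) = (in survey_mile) 0.1009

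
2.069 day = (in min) 2979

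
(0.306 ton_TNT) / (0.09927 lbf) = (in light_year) 3.065e-07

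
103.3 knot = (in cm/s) 5314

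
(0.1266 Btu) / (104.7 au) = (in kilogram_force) 8.696e-13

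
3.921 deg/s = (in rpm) 0.6535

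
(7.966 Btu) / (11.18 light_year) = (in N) 7.946e-14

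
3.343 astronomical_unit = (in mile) 3.108e+08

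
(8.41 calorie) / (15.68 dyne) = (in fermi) 2.244e+20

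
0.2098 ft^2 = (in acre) 4.816e-06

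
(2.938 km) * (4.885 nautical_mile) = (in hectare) 2658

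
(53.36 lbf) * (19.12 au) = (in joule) 6.789e+14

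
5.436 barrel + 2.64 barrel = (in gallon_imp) 282.4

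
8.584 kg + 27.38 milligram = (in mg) 8.584e+06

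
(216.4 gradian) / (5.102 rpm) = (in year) 2.017e-07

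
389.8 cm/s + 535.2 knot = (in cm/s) 2.792e+04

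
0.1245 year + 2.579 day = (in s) 4.149e+06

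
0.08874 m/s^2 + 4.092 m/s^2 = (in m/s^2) 4.181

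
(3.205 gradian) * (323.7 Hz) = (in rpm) 155.6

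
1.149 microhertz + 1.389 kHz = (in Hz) 1389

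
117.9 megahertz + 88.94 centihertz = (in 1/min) 7.074e+09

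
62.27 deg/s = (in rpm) 10.38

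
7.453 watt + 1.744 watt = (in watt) 9.197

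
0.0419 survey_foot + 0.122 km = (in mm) 1.22e+05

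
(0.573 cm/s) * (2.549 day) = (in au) 8.436e-09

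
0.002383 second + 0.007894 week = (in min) 79.57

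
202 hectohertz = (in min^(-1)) 1.212e+06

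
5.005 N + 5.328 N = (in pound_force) 2.323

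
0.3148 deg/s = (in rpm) 0.05247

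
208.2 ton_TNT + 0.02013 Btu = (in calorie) 2.082e+11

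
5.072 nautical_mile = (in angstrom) 9.393e+13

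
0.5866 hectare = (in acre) 1.45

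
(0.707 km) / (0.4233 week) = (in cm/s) 0.2762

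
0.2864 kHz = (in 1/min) 1.718e+04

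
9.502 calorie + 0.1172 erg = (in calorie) 9.502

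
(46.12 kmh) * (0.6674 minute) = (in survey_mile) 0.3188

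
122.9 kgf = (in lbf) 270.9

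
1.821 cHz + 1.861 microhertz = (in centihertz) 1.821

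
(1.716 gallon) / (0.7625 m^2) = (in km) 8.519e-06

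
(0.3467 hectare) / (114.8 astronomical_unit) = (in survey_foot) 6.623e-10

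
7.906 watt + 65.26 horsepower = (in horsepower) 65.27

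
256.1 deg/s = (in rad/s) 4.47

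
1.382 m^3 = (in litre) 1382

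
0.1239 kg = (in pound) 0.2732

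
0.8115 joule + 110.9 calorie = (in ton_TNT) 1.111e-07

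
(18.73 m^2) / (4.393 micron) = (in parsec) 1.382e-10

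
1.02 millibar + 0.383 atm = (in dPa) 3.891e+05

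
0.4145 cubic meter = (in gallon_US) 109.5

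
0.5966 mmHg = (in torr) 0.5966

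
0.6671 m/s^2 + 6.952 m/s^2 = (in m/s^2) 7.619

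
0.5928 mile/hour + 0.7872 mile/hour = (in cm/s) 61.69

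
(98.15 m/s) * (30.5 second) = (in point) 8.486e+06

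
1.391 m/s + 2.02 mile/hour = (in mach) 0.006737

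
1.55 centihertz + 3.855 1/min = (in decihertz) 0.7975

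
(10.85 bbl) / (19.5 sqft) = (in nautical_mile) 0.0005141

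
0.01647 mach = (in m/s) 5.608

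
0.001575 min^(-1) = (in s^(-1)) 2.625e-05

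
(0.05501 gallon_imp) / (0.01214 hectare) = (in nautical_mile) 1.112e-09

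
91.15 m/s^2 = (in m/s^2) 91.15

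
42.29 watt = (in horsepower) 0.05671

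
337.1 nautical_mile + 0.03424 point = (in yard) 6.828e+05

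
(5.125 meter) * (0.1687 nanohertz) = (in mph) 1.934e-09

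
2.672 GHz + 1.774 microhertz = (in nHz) 2.672e+18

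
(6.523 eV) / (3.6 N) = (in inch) 1.143e-17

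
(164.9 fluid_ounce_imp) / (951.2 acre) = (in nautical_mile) 6.572e-13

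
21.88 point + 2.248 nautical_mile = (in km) 4.163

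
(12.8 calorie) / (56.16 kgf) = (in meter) 0.09724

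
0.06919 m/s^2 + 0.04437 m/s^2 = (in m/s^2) 0.1136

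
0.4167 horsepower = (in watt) 310.7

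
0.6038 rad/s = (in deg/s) 34.6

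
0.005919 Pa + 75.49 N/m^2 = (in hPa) 0.755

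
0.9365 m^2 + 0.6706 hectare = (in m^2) 6707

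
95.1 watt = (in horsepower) 0.1275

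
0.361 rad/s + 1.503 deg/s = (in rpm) 3.698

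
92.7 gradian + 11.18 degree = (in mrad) 1651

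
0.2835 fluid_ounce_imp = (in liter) 0.008055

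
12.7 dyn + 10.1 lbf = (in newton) 44.93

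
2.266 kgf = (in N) 22.22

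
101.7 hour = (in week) 0.6054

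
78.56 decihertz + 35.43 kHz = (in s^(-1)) 3.544e+04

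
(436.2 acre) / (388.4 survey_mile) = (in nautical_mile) 0.001525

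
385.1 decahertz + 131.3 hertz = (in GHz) 3.982e-06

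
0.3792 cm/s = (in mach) 1.114e-05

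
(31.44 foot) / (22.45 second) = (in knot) 0.8297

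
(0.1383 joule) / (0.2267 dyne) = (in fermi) 6.101e+19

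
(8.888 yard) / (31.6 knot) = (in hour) 0.0001389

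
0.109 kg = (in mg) 1.09e+05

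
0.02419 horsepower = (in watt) 18.04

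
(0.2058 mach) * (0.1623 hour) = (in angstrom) 4.094e+14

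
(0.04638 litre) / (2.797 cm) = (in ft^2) 0.01785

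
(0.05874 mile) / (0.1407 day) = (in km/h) 0.02799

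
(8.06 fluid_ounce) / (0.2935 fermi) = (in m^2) 8.121e+11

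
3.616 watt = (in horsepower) 0.004849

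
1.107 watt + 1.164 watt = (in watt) 2.271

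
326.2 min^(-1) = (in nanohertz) 5.437e+09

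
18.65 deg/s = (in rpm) 3.108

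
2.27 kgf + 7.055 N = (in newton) 29.32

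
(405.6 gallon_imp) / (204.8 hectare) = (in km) 9.003e-10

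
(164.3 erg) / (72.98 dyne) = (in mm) 22.51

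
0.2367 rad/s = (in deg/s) 13.56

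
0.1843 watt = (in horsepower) 0.0002472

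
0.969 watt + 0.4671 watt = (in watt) 1.436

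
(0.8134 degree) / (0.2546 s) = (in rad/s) 0.05576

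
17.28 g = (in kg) 0.01728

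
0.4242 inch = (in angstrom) 1.077e+08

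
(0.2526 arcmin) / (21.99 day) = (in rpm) 3.693e-10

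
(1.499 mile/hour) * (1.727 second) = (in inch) 45.56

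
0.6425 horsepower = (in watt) 479.1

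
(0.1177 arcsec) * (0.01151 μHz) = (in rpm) 6.272e-14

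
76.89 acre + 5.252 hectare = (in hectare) 36.37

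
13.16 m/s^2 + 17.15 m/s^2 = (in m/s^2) 30.31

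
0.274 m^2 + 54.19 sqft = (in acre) 0.001312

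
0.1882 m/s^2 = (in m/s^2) 0.1882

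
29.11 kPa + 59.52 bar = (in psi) 867.5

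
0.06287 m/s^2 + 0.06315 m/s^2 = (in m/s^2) 0.126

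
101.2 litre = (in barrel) 0.6365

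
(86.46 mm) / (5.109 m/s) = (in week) 2.798e-08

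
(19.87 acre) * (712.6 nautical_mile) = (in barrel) 6.675e+11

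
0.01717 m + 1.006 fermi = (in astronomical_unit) 1.148e-13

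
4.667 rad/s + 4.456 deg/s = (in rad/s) 4.745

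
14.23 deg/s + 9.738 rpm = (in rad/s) 1.268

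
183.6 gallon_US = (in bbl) 4.371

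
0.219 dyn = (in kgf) 2.233e-07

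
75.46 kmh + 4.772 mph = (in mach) 0.06782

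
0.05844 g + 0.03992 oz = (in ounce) 0.04198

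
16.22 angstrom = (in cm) 1.622e-07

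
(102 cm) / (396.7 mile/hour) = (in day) 6.657e-08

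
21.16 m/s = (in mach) 0.06214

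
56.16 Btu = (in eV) 3.698e+23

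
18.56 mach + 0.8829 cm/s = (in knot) 1.228e+04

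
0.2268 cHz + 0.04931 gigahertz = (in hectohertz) 4.931e+05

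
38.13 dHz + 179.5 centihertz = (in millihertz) 5608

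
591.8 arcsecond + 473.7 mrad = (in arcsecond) 9.83e+04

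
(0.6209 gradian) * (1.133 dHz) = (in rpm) 0.01055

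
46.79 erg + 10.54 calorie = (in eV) 2.752e+20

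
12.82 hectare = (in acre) 31.68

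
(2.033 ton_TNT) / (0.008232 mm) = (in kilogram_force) 1.054e+14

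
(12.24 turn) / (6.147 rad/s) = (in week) 2.069e-05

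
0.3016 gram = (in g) 0.3016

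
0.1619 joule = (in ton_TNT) 3.87e-11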